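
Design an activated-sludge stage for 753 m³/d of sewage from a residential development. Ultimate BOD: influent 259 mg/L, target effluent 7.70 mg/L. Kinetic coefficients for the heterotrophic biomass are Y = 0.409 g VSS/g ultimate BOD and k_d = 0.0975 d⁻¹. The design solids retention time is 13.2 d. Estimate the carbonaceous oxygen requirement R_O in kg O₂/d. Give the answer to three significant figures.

Y_obs = Y / (1 + k_d θ_c) = 0.409 / (1 + 0.0975 × 13.2) = 0.409 / 2.287 = 0.1788.
Substrate removed = Q·(S₀ − S) = 753 m³/d × (259 − 7.70) g/m³ = 1.89×10^5 g/d = 189.2 kg/d.
Biomass synthesised: P_X = Y_obs × 189.2 = 33.84 kg VSS/d.
R_O = Q·(S₀ − S) − 1.42·P_X = 189.2 − 1.42 × 33.84 = 141.2 kg O₂/d.

R_O ≈ 141 kg O₂/d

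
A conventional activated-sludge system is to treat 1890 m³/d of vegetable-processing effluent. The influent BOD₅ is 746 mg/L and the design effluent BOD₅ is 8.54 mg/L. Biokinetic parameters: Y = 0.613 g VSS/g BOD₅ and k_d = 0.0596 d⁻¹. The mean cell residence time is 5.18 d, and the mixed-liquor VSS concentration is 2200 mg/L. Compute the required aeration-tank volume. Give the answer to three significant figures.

From the SRT design equation V = Y Q (S₀−S) θ_c / [X (1 + k_d θ_c)] = 0.613 × 1890 × (746 − 8.54) × 5.18 / [2200 × (1 + 0.0596 × 5.18)] = 4.43×10^6 / 2879 = 1537 m³.

V ≈ 1540 m³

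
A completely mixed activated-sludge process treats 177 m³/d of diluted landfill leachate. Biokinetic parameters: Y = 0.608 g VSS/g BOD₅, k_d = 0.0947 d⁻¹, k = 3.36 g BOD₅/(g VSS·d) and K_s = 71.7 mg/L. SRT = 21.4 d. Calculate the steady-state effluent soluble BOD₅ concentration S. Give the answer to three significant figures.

S ≈ 5.33 mg/L

For a completely mixed reactor with recycle the Lawrence–McCarty relation gives S = K_s·(1 + k_d·θ_c) / [θ_c·(Y·k − k_d) − 1] = 71.7 × (1 + 0.0947 × 21.4) / [21.4 × (0.608 × 3.36 − 0.0947) − 1] = 217.0 / 40.69 = 5.333 mg/L.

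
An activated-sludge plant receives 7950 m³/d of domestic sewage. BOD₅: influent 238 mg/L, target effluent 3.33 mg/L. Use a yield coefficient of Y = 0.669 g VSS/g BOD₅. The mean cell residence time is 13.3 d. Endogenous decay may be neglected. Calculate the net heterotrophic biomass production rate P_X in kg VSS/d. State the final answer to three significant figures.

No decay correction is needed, so Y_obs = Y = 0.669.
Q·(S₀ − S) = 7950 × (238 − 3.33) × 10⁻³ = 1866 kg/d removed.
Net biomass production P_X = Y_obs × Q·(S₀ − S) = 0.6690 × 1866 = 1248 kg VSS/d.

P_X ≈ 1250 kg VSS/d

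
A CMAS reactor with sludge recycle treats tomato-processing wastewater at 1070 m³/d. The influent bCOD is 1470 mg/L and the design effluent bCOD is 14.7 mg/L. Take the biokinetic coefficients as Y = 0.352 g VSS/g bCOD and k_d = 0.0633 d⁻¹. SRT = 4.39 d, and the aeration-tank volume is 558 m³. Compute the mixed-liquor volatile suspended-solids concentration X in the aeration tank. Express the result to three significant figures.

Solving the biomass balance for X: X = Y Q (S₀−S) θ_c / [V (1+k_d θ_c)] = 0.352 × 1070 × (1470 − 14.7) × 4.39 / [558 × (1 + 0.0633 × 4.39)] = 3375 mg/L.

X ≈ 3370 mg/L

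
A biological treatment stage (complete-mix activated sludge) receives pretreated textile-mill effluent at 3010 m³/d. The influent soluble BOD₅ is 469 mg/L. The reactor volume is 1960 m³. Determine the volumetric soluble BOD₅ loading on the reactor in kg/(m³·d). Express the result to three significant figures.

L_v ≈ 0.720 kg soluble BOD₅/(m³·d)

Volumetric loading L_v = Q·S₀ / V = 3010 × 469 g/m³ / 1960 m³ = 720.2 g/(m³·d) = 0.7202 kg soluble BOD₅/(m³·d).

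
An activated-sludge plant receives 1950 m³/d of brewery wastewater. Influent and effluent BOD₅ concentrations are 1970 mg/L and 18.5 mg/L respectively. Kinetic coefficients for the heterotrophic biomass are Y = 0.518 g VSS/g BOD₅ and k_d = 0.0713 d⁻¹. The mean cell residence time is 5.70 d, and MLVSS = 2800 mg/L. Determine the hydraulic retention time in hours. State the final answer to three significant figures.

Rearranging the biomass balance for a CMAS with decay, V = Y·Q·ΔS·θ_c / [X·(1+k_d θ_c)] = 0.518 × 1950 × (1970 − 18.5) × 5.70 / [2800 × (1 + 0.0713 × 5.70)] = 1.12×10^7 / 3938 = 2853 m³.
τ = V/Q = 2853/1950 = 1.463 d, or 35.12 h.

τ ≈ 35.1 h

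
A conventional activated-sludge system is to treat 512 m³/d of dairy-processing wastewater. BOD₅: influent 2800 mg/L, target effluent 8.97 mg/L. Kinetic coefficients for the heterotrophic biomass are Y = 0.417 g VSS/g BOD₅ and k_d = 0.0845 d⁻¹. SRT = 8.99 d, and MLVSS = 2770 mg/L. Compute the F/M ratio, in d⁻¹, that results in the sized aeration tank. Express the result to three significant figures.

Rearranging the biomass balance for a CMAS with decay, V = Y·Q·ΔS·θ_c / [X·(1+k_d θ_c)] = 0.417 × 512 × (2800 − 8.97) × 8.99 / [2770 × (1 + 0.0845 × 8.99)] = 5.36×10^6 / 4874 = 1099 m³.
Food-to-microorganism ratio F/M = Q S₀ / (V X) = 512 × 2800 / (1099 × 2770) = 0.4709 d⁻¹.

F/M ≈ 0.471 d⁻¹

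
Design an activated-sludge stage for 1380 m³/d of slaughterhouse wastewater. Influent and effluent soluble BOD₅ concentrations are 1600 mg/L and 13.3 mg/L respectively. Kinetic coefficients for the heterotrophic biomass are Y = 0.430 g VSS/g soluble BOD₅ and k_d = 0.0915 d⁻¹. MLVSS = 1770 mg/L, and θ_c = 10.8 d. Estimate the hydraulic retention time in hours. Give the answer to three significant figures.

Rearranging the biomass balance for a CMAS with decay, V = Y·Q·ΔS·θ_c / [X·(1+k_d θ_c)] = 0.430 × 1380 × (1600 − 13.3) × 10.8 / [1770 × (1 + 0.0915 × 10.8)] = 1.02×10^7 / 3519 = 2890 m³.
τ = V/Q = 2890/1380 = 2.094 d, or 50.25 h.

τ ≈ 50.3 h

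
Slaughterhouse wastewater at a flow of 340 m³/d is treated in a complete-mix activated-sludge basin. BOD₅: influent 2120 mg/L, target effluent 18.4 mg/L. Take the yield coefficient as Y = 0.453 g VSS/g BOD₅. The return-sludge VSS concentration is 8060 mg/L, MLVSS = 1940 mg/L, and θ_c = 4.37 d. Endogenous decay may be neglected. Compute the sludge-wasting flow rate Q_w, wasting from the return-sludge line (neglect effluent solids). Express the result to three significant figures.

Q_w ≈ 40.2 m³/d

With k_d = 0 the design equation reduces to V = Y Q (S₀−S) θ_c / X = 0.453 × 340 × (2120 − 18.4) × 4.37 / 1940 = 729.1 m³.
θ_c = V·X/(Q_w·X_r) when wasting from the recycle, so Q_w = V·X/(θ_c·X_r) = 729.1 × 1940 / (4.37 × 8060) = 40.16 m³/d.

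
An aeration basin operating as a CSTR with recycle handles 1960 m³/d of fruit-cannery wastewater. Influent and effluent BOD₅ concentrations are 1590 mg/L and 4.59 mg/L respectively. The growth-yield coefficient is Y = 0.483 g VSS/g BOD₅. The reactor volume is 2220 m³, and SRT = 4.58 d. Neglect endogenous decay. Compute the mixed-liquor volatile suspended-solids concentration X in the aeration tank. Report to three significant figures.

From V·X = Y·Q·(S₀ − S)·θ_c (decay neglected): X = 0.483 × 1960 × (1590 − 4.59) × 4.58 / 2220 = 3096 mg/L.

X ≈ 3100 mg/L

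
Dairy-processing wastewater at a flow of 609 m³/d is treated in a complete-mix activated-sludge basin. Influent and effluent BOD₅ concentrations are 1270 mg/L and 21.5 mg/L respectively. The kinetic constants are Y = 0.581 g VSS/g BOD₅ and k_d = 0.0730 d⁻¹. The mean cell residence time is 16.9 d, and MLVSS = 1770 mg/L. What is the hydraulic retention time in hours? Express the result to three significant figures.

τ ≈ 74.4 h

Rearranging the biomass balance for a CMAS with decay, V = Y·Q·ΔS·θ_c / [X·(1+k_d θ_c)] = 0.581 × 609 × (1270 − 21.5) × 16.9 / [1770 × (1 + 0.0730 × 16.9)] = 7.47×10^6 / 3954 = 1888 m³.
HRT = V/Q = 1888 m³ / 609 m³·d⁻¹ = 3.101 d × 24 = 74.42 h.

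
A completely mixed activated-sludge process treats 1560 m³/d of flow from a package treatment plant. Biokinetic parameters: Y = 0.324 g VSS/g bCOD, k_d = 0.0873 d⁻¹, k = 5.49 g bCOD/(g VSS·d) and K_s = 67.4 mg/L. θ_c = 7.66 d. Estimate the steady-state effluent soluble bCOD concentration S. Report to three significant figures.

S ≈ 9.41 mg/L

From the Monod/SRT balance for a CMAS, S = K_s·(1+k_d θ_c)/[θ_c·(Y k − k_d) − 1] = 67.4 × (1 + 0.0873 × 7.66) / [7.66 × (0.324 × 5.49 − 0.0873) − 1] = 112.5 / 11.96 = 9.407 mg/L.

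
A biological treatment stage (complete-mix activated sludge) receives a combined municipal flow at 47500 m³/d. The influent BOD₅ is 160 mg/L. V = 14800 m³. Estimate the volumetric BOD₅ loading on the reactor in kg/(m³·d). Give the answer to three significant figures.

L_v = Q S₀ / V = 47500 × 160 × 10⁻³ / 14800 = 0.5135 kg/(m³·d).

L_v ≈ 0.514 kg BOD₅/(m³·d)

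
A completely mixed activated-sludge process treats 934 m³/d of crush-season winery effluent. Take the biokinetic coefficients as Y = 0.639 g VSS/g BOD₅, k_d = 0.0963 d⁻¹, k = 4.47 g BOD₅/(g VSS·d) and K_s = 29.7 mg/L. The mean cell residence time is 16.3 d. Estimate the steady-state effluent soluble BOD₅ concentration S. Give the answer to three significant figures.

Effluent substrate depends only on kinetics and SRT: S = K_s(1 + k_d θ_c) / [θ_c(Yk − k_d) − 1] = 29.7 × (1 + 0.0963 × 16.3) / [16.3 × (0.639 × 4.47 − 0.0963) − 1] = 76.32 / 43.99 = 1.735 mg/L.

S ≈ 1.73 mg/L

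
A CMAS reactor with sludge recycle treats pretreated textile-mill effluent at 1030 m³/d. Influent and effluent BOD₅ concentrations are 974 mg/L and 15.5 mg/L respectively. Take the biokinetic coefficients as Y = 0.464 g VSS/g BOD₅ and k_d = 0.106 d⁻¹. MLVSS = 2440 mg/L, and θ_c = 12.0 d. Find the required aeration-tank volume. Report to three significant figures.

Rearranging the biomass balance for a CMAS with decay, V = Y·Q·ΔS·θ_c / [X·(1+k_d θ_c)] = 0.464 × 1030 × (974 − 15.5) × 12.0 / [2440 × (1 + 0.106 × 12.0)] = 5.5×10^6 / 5544 = 991.6 m³.

V ≈ 992 m³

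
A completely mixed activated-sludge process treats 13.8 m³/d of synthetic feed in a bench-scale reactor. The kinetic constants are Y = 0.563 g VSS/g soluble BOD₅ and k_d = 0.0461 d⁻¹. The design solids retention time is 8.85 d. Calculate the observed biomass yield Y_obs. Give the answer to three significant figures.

Correct the yield for decay: Y_obs = Y/(1 + k_d θ_c) = 0.563 / (1 + 0.0461 × 8.85) = 0.563 / 1.408 = 0.3999.

Y_obs ≈ 0.400 g VSS/g soluble BOD₅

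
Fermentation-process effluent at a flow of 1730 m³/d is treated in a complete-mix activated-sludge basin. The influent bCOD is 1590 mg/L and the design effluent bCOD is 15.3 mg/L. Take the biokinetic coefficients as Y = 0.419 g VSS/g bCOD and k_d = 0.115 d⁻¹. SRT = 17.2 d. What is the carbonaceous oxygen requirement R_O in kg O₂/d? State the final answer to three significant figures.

Observed yield with endogenous decay: Y_obs = Y / (1 + k_d·θ_c) = 0.419 / (1 + 0.115 × 17.2) = 0.419 / 2.978 = 0.1407 g VSS/g bCOD.
Substrate removed = Q·(S₀ − S) = 1730 m³/d × (1590 − 15.3) g/m³ = 2.72×10^6 g/d = 2724 kg/d.
Biomass synthesised: P_X = Y_obs × 2724 = 383.3 kg VSS/d.
R_O = Q·(S₀ − S) − 1.42·P_X = 2724 − 1.42 × 383.3 = 2180 kg O₂/d.

R_O ≈ 2180 kg O₂/d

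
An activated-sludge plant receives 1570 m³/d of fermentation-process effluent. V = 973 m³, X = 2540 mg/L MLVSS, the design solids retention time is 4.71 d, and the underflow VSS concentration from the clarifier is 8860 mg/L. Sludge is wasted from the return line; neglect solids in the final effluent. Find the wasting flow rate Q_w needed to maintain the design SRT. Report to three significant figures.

Q_w = (V·X)/(θ_c X_r) = 973.0 × 2540 / (4.71 × 8860) = 59.22 m³/d.

Q_w ≈ 59.2 m³/d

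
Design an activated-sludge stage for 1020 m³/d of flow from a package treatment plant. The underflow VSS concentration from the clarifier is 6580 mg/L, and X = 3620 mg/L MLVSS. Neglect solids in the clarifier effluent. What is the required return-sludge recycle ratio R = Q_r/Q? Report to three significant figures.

R ≈ 1.22

Mass balance around the secondary clarifier (neglecting effluent solids): R = X / (X_r − X) = 3620 / (6580 − 3620) = 1.223.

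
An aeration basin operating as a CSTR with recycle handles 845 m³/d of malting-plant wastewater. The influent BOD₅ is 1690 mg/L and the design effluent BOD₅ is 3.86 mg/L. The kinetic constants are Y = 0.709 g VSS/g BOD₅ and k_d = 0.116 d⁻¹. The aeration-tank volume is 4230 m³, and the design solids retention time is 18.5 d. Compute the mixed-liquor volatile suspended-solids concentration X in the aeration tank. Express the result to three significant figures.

X ≈ 1400 mg/L

Solving the biomass balance for X: X = Y Q (S₀−S) θ_c / [V (1+k_d θ_c)] = 0.709 × 845 × (1690 − 3.86) × 18.5 / [4230 × (1 + 0.116 × 18.5)] = 1404 mg/L.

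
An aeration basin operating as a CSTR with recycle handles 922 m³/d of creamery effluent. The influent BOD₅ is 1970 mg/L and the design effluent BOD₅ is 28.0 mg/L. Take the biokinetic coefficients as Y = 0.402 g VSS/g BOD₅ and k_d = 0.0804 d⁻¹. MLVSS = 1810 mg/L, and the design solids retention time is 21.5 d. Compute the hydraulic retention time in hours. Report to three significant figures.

τ ≈ 81.6 h

From the SRT design equation V = Y Q (S₀−S) θ_c / [X (1 + k_d θ_c)] = 0.402 × 922 × (1970 − 28.0) × 21.5 / [1810 × (1 + 0.0804 × 21.5)] = 1.55×10^7 / 4939 = 3133 m³.
τ = V/Q = 3133/922 = 3.399 d, or 81.57 h.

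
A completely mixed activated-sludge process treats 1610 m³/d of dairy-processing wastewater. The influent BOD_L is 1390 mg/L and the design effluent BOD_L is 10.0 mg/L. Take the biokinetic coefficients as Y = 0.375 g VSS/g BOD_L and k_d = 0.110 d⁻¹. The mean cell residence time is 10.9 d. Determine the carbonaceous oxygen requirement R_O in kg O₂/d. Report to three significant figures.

R_O ≈ 1680 kg O₂/d

Y_obs = Y / (1 + k_d θ_c) = 0.375 / (1 + 0.110 × 10.9) = 0.375 / 2.199 = 0.1705.
Mass of BOD_L removed per day: Q(S₀ − S) = 1610 × 1380 g/m³ = 2222 kg/d.
Net sludge production P_X = 0.1705 × 2222 = 378.9 kg VSS/d.
Carbonaceous O₂ demand = substrate oxidised − cell-mass equivalent = 2222 − 1.42 × 378.9 = 1684 kg O₂/d.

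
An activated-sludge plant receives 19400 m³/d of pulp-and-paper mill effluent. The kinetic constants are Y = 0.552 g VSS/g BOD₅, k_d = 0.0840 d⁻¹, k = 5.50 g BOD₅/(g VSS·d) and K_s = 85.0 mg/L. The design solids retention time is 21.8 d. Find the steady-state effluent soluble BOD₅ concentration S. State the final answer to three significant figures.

S ≈ 3.80 mg/L

For a completely mixed reactor with recycle the Lawrence–McCarty relation gives S = K_s·(1 + k_d·θ_c) / [θ_c·(Y·k − k_d) − 1] = 85.0 × (1 + 0.0840 × 21.8) / [21.8 × (0.552 × 5.50 − 0.0840) − 1] = 240.7 / 63.35 = 3.799 mg/L.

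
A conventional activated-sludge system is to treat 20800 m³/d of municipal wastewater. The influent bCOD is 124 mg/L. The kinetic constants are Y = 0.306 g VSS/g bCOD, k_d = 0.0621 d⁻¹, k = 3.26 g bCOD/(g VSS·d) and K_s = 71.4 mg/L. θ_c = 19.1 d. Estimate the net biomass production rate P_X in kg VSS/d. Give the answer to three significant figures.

P_X ≈ 334 kg VSS/d

From the Monod/SRT balance for a CMAS, S = K_s·(1+k_d θ_c)/[θ_c·(Y k − k_d) − 1] = 71.4 × (1 + 0.0621 × 19.1) / [19.1 × (0.306 × 3.26 − 0.0621) − 1] = 156.1 / 16.87 = 9.254 mg/L.
Correct the yield for decay: Y_obs = Y/(1 + k_d θ_c) = 0.306 / (1 + 0.0621 × 19.1) = 0.306 / 2.186 = 0.1400.
Substrate removed = Q·(S₀ − S) = 20800 m³/d × (124 − 9.25) g/m³ = 2.39×10^6 g/d = 2387 kg/d.
So the net sludge growth is P_X = 0.1400 × 2387 = 334.1 kg VSS/d.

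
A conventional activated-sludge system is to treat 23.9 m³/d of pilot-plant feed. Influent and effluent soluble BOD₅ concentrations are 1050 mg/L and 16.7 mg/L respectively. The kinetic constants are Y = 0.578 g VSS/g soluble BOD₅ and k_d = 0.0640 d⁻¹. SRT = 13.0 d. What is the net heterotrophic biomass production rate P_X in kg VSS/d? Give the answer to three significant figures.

The observed yield is Y_obs = Y/(1 + k_d·θ_c) = 0.578 / (1 + 0.0640 × 13.0) = 0.578 / 1.832 = 0.3155 g VSS per g soluble BOD₅ removed.
Substrate removed = Q·(S₀ − S) = 23.9 m³/d × (1050 − 16.7) g/m³ = 2.47×10^4 g/d = 24.70 kg/d.
Net biomass production P_X = Y_obs × Q·(S₀ − S) = 0.3155 × 24.70 = 7.792 kg VSS/d.

P_X ≈ 7.79 kg VSS/d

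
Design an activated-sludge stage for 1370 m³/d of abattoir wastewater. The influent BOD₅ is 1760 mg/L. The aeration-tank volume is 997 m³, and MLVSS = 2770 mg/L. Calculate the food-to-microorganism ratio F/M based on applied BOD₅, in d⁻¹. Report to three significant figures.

F/M ≈ 0.873 d⁻¹

F/M = applied load / biomass = Q·S₀/(V·X) = 1370 × 1760 / (997.0 × 2770) = 0.8731 d⁻¹.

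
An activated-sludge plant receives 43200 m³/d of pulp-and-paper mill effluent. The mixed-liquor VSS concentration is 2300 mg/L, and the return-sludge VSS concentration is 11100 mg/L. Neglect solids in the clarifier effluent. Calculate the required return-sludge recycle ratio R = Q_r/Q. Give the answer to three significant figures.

R ≈ 0.261

Mass balance around the secondary clarifier (neglecting effluent solids): R = X / (X_r − X) = 2300 / (11100 − 2300) = 0.2614.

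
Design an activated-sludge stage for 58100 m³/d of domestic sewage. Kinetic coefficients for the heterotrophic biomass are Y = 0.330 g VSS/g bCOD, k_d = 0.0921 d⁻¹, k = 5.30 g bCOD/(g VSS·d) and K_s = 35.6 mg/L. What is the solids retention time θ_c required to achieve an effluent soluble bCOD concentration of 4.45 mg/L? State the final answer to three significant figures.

θ_c ≈ 9.78 d

At the target effluent, Y k S/(K_s+S) = 0.330×5.30×4.45/40.05 = 0.1943 d⁻¹.
Then 1/θ_c = μ − k_d = 0.1943 − 0.0921 = 0.1022 d⁻¹, giving θ_c = 9.782 d.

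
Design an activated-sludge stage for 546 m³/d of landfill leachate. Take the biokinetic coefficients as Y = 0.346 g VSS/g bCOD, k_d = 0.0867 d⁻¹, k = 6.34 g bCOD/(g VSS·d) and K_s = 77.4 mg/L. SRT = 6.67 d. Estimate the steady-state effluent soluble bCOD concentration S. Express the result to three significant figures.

S ≈ 9.36 mg/L

Effluent substrate depends only on kinetics and SRT: S = K_s(1 + k_d θ_c) / [θ_c(Yk − k_d) − 1] = 77.4 × (1 + 0.0867 × 6.67) / [6.67 × (0.346 × 6.34 − 0.0867) − 1] = 122.2 / 13.05 = 9.359 mg/L.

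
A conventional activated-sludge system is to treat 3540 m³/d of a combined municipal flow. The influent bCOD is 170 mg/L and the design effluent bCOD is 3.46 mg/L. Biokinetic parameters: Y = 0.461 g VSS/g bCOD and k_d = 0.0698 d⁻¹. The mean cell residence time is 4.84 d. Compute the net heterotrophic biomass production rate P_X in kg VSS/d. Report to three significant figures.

Y_obs = Y / (1 + k_d θ_c) = 0.461 / (1 + 0.0698 × 4.84) = 0.461 / 1.338 = 0.3446.
ΔS = 170 − 3.46 = 166.5 mg/L, so the substrate removal rate is 3540 × 166.5/1000 = 589.6 kg bCOD/d.
So the net sludge growth is P_X = 0.3446 × 589.6 = 203.2 kg VSS/d.

P_X ≈ 203 kg VSS/d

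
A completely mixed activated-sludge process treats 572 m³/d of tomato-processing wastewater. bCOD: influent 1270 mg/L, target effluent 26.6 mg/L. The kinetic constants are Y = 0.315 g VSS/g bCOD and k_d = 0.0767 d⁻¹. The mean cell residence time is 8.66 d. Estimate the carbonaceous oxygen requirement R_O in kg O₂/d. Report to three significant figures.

R_O ≈ 520 kg O₂/d

Correct the yield for decay: Y_obs = Y/(1 + k_d θ_c) = 0.315 / (1 + 0.0767 × 8.66) = 0.315 / 1.664 = 0.1893.
Q·(S₀ − S) = 572 × (1270 − 26.6) × 10⁻³ = 711.2 kg/d removed.
Biomass synthesised: P_X = Y_obs × 711.2 = 134.6 kg VSS/d.
Carbonaceous O₂ demand = substrate oxidised − cell-mass equivalent = 711.2 − 1.42 × 134.6 = 520.1 kg O₂/d.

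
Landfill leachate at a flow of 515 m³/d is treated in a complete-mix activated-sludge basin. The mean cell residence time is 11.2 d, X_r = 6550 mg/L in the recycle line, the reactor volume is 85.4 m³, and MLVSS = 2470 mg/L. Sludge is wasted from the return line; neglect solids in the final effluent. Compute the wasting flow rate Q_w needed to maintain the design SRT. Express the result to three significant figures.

Wasting from the return line (neglecting effluent solids): Q_w = V·X / (θ_c·X_r) = 85.40 × 2470 / (11.2 × 6550) = 2.875 m³/d.

Q_w ≈ 2.88 m³/d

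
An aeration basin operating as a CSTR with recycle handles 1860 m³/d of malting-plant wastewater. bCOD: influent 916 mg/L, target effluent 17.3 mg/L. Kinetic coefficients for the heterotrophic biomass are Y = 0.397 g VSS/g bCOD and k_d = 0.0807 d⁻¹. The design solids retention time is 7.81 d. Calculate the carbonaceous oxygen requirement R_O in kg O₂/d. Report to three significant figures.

Observed yield with endogenous decay: Y_obs = Y / (1 + k_d·θ_c) = 0.397 / (1 + 0.0807 × 7.81) = 0.397 / 1.630 = 0.2435 g VSS/g bCOD.
Substrate removed = Q·(S₀ − S) = 1860 m³/d × (916 − 17.3) g/m³ = 1.67×10^6 g/d = 1672 kg/d.
Biomass synthesised: P_X = Y_obs × 1672 = 407.1 kg VSS/d.
R_O = Q·(S₀ − S) − 1.42·P_X = 1672 − 1.42 × 407.1 = 1094 kg O₂/d.

R_O ≈ 1090 kg O₂/d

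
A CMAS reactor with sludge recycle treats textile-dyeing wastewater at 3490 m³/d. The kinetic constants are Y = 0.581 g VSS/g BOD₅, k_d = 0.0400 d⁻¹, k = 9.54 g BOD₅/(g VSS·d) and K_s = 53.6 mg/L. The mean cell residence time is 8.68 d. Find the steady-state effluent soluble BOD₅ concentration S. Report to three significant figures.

S ≈ 1.54 mg/L

Effluent substrate depends only on kinetics and SRT: S = K_s(1 + k_d θ_c) / [θ_c(Yk − k_d) − 1] = 53.6 × (1 + 0.0400 × 8.68) / [8.68 × (0.581 × 9.54 − 0.0400) − 1] = 72.21 / 46.76 = 1.544 mg/L.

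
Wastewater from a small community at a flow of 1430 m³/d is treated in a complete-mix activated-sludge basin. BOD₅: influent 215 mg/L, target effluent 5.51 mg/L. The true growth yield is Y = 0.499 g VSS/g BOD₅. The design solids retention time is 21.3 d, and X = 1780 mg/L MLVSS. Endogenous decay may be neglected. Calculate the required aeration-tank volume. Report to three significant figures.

Biomass mass balance (decay neglected): V·X = Y·Q·(S₀ − S)·θ_c, so V = 0.499 × 1430 × (215 − 5.51) × 21.3 / 1780 = 1789 m³.

V ≈ 1790 m³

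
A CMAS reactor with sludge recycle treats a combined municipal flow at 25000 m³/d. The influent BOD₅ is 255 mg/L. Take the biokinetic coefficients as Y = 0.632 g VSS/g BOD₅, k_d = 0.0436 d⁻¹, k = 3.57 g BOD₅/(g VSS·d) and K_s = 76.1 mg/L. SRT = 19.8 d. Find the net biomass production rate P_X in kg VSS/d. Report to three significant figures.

From the Monod/SRT balance for a CMAS, S = K_s·(1+k_d θ_c)/[θ_c·(Y k − k_d) − 1] = 76.1 × (1 + 0.0436 × 19.8) / [19.8 × (0.632 × 3.57 − 0.0436) − 1] = 141.8 / 42.81 = 3.312 mg/L.
The observed yield is Y_obs = Y/(1 + k_d·θ_c) = 0.632 / (1 + 0.0436 × 19.8) = 0.632 / 1.863 = 0.3392 g VSS per g BOD₅ removed.
Substrate removed = Q·(S₀ − S) = 25000 m³/d × (255 − 3.31) g/m³ = 6.29×10^6 g/d = 6292 kg/d.
P_X = Y_obs · Q(S₀ − S) = 0.3392 × 6292 = 2134 kg VSS/d.

P_X ≈ 2130 kg VSS/d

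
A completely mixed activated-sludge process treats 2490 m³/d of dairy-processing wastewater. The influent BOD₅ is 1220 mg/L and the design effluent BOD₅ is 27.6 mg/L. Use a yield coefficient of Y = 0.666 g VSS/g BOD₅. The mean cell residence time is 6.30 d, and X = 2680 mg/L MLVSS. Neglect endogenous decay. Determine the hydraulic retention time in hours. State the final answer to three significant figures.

τ ≈ 44.8 h

V·X = Y·Q·ΔS·θ_c gives V = 0.666 × 2490 × (1220 − 27.6) × 6.30 / 2680 = 4648 m³.
τ = V/Q = 4648/2490 = 1.867 d, or 44.80 h.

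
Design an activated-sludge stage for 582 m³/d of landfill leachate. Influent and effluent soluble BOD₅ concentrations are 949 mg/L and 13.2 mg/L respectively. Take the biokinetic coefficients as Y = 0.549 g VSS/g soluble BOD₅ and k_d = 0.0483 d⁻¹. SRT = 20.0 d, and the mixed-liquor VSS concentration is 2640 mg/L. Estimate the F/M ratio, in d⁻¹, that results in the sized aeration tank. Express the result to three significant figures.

F/M ≈ 0.182 d⁻¹

Rearranging the biomass balance for a CMAS with decay, V = Y·Q·ΔS·θ_c / [X·(1+k_d θ_c)] = 0.549 × 582 × (949 − 13.2) × 20.0 / [2640 × (1 + 0.0483 × 20.0)] = 5.98×10^6 / 5190 = 1152 m³.
Food-to-microorganism ratio F/M = Q S₀ / (V X) = 582 × 949 / (1152 × 2640) = 0.1816 d⁻¹.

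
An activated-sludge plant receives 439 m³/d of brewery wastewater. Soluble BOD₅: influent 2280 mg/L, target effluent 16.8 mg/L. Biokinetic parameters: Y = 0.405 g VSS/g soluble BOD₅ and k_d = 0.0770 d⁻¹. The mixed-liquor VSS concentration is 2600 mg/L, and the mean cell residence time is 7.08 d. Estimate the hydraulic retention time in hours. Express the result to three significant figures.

Rearranging the biomass balance for a CMAS with decay, V = Y·Q·ΔS·θ_c / [X·(1+k_d θ_c)] = 0.405 × 439 × (2280 − 16.8) × 7.08 / [2600 × (1 + 0.0770 × 7.08)] = 2.85×10^6 / 4017 = 709.1 m³.
Hydraulic retention time τ = V/Q = 709.1 / 439 = 1.615 d = 38.77 h.

τ ≈ 38.8 h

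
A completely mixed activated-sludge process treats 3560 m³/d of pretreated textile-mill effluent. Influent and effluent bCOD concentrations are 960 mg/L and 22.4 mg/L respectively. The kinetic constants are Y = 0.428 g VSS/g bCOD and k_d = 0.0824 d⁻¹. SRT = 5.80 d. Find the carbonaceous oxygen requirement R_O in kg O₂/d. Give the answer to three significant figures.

Correct the yield for decay: Y_obs = Y/(1 + k_d θ_c) = 0.428 / (1 + 0.0824 × 5.80) = 0.428 / 1.478 = 0.2896.
ΔS = 960 − 22.4 = 937.6 mg/L, so the substrate removal rate is 3560 × 937.6/1000 = 3338 kg bCOD/d.
Net sludge production P_X = 0.2896 × 3338 = 966.6 kg VSS/d.
R_O = Q·(S₀ − S) − 1.42·P_X = 3338 − 1.42 × 966.6 = 1965 kg O₂/d.

R_O ≈ 1970 kg O₂/d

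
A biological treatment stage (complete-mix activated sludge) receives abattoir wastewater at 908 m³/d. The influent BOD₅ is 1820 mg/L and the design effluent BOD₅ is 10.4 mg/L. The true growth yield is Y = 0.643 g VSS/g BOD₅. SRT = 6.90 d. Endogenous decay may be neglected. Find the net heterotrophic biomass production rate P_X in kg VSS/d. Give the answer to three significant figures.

P_X ≈ 1060 kg VSS/d

No decay correction is needed, so Y_obs = Y = 0.643.
Substrate removed = Q·(S₀ − S) = 908 m³/d × (1820 − 10.4) g/m³ = 1.64×10^6 g/d = 1643 kg/d.
Net biomass production P_X = Y_obs × Q·(S₀ − S) = 0.6430 × 1643 = 1057 kg VSS/d.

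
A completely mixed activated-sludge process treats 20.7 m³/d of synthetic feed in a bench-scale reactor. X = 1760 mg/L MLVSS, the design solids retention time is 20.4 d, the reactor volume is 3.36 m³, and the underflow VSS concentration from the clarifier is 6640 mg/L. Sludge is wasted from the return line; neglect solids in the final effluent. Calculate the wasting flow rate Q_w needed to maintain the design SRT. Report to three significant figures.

Q_w ≈ 0.0437 m³/d

θ_c = V·X/(Q_w·X_r) when wasting from the recycle, so Q_w = V·X/(θ_c·X_r) = 3.360 × 1760 / (20.4 × 6640) = 0.04366 m³/d.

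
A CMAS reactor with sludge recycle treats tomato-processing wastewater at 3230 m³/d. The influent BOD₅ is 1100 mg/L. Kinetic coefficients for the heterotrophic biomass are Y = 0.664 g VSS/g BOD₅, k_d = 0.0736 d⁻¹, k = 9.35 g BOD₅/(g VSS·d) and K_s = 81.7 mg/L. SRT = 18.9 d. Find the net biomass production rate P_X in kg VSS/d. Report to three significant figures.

From the Monod/SRT balance for a CMAS, S = K_s·(1+k_d θ_c)/[θ_c·(Y k − k_d) − 1] = 81.7 × (1 + 0.0736 × 18.9) / [18.9 × (0.664 × 9.35 − 0.0736) − 1] = 195.3 / 114.9 = 1.699 mg/L.
Observed yield with endogenous decay: Y_obs = Y / (1 + k_d·θ_c) = 0.664 / (1 + 0.0736 × 18.9) = 0.664 / 2.391 = 0.2777 g VSS/g BOD₅.
Q·(S₀ − S) = 3230 × (1100 − 1.70) × 10⁻³ = 3548 kg/d removed.
Biomass produced: P_X = Y_obs·Q·ΔS = 0.2777 × 3548 ≈ 985.2 kg VSS/d.

P_X ≈ 985 kg VSS/d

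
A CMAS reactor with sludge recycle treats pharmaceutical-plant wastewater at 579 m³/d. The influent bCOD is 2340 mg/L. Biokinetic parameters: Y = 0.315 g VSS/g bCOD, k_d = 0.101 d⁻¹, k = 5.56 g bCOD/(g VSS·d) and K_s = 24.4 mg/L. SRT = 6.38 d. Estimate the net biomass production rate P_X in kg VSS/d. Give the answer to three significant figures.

From the Monod/SRT balance for a CMAS, S = K_s·(1+k_d θ_c)/[θ_c·(Y k − k_d) − 1] = 24.4 × (1 + 0.101 × 6.38) / [6.38 × (0.315 × 5.56 − 0.101) − 1] = 40.12 / 9.530 = 4.210 mg/L.
Y_obs = Y / (1 + k_d θ_c) = 0.315 / (1 + 0.101 × 6.38) = 0.315 / 1.644 = 0.1916.
ΔS = 2340 − 4.21 = 2336 mg/L, so the substrate removal rate is 579 × 2336/1000 = 1352 kg bCOD/d.
Biomass produced: P_X = Y_obs·Q·ΔS = 0.1916 × 1352 ≈ 259.1 kg VSS/d.

P_X ≈ 259 kg VSS/d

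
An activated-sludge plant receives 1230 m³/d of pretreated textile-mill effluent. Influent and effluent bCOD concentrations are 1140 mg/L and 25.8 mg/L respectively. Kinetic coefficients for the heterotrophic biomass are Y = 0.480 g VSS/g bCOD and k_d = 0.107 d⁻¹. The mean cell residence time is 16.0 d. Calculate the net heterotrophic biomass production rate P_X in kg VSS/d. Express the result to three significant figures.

P_X ≈ 243 kg VSS/d

Correct the yield for decay: Y_obs = Y/(1 + k_d θ_c) = 0.480 / (1 + 0.107 × 16.0) = 0.480 / 2.712 = 0.1770.
ΔS = 1140 − 25.8 = 1114 mg/L, so the substrate removal rate is 1230 × 1114/1000 = 1370 kg bCOD/d.
Net biomass production P_X = Y_obs × Q·(S₀ − S) = 0.1770 × 1370 = 242.6 kg VSS/d.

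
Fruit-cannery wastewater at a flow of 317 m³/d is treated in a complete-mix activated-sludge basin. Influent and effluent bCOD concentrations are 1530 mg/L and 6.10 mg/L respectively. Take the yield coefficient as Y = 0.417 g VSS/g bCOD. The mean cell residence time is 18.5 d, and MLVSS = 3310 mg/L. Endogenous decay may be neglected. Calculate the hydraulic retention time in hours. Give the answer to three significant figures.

Biomass mass balance (decay neglected): V·X = Y·Q·(S₀ − S)·θ_c, so V = 0.417 × 317 × (1530 − 6.10) × 18.5 / 3310 = 1126 m³.
τ = V/Q = 1126/317 = 3.552 d, or 85.24 h.

τ ≈ 85.2 h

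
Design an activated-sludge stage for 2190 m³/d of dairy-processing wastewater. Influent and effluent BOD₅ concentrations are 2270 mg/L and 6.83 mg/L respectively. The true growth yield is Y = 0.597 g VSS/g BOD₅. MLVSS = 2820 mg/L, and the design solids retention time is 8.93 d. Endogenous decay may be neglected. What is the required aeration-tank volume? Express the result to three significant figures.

V ≈ 9370 m³

V·X = Y·Q·ΔS·θ_c gives V = 0.597 × 2190 × (2270 − 6.83) × 8.93 / 2820 = 9370 m³.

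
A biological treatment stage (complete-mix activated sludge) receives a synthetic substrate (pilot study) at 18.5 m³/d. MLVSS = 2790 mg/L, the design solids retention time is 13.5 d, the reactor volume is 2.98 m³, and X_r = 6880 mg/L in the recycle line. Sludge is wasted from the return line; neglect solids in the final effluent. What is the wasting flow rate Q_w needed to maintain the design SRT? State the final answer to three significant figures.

Q_w = (V·X)/(θ_c X_r) = 2.980 × 2790 / (13.5 × 6880) = 0.08952 m³/d.

Q_w ≈ 0.0895 m³/d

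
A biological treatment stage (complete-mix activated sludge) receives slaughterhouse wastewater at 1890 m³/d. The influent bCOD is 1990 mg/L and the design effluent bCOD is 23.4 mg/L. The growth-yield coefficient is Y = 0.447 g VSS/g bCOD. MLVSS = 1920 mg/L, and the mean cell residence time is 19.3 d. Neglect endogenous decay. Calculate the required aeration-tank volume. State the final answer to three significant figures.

With k_d = 0 the design equation reduces to V = Y Q (S₀−S) θ_c / X = 0.447 × 1890 × (1990 − 23.4) × 19.3 / 1920 = 16701 m³.

V ≈ 16700 m³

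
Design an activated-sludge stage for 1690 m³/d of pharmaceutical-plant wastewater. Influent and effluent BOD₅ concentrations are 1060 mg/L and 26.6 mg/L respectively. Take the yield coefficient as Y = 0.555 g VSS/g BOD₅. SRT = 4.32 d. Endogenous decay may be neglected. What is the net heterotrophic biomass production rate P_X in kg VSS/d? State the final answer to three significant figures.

P_X ≈ 969 kg VSS/d

Since k_d ≈ 0, Y_obs = Y = 0.555 g VSS/g BOD₅.
Mass of BOD₅ removed per day: Q(S₀ − S) = 1690 × 1033 g/m³ = 1746 kg/d.
P_X = Y_obs · Q(S₀ − S) = 0.5550 × 1746 = 969.3 kg VSS/d.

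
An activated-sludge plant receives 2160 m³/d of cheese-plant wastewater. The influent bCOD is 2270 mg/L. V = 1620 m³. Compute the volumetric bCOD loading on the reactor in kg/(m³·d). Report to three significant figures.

Volumetric loading L_v = Q·S₀ / V = 2160 × 2270 g/m³ / 1620 m³ = 3027 g/(m³·d) = 3.027 kg bCOD/(m³·d).

L_v ≈ 3.03 kg bCOD/(m³·d)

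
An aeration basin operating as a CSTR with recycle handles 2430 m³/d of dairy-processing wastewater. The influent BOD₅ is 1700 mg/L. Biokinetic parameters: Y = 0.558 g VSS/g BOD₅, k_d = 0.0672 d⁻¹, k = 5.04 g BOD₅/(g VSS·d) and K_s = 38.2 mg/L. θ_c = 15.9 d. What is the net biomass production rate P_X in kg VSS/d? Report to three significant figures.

From the Monod/SRT balance for a CMAS, S = K_s·(1+k_d θ_c)/[θ_c·(Y k − k_d) − 1] = 38.2 × (1 + 0.0672 × 15.9) / [15.9 × (0.558 × 5.04 − 0.0672) − 1] = 79.02 / 42.65 = 1.853 mg/L.
Y_obs = Y / (1 + k_d θ_c) = 0.558 / (1 + 0.0672 × 15.9) = 0.558 / 2.068 = 0.2698.
Mass of BOD₅ removed per day: Q(S₀ − S) = 2430 × 1698 g/m³ = 4127 kg/d.
Biomass produced: P_X = Y_obs·Q·ΔS = 0.2698 × 4127 ≈ 1113 kg VSS/d.

P_X ≈ 1110 kg VSS/d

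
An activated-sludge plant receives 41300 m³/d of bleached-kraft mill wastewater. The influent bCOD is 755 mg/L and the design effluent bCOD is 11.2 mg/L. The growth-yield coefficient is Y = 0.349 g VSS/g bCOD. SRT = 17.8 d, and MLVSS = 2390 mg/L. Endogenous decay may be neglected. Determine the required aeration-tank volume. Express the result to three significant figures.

V ≈ 79800 m³

V·X = Y·Q·ΔS·θ_c gives V = 0.349 × 41300 × (755 − 11.2) × 17.8 / 2390 = 79846 m³.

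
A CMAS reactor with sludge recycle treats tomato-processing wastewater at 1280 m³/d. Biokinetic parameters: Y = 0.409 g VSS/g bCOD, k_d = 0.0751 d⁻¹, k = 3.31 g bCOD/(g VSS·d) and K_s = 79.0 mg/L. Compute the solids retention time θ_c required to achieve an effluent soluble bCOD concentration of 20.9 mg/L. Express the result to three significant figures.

θ_c ≈ 4.80 d

From 1/θ_c = Y·k·S/(K_s + S) − k_d: Y·k·S/(K_s+S) = 0.409 × 3.31 × 20.9 / (79.0 + 20.9) = 0.2832 d⁻¹.
Then 1/θ_c = μ − k_d = 0.2832 − 0.0751 = 0.2081 d⁻¹, giving θ_c = 4.805 d.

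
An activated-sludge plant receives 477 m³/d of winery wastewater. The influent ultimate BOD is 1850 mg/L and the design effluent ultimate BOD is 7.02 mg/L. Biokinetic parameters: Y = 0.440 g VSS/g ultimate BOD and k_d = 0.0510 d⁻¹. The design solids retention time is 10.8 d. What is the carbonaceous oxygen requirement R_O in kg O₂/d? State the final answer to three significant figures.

R_O ≈ 525 kg O₂/d

The observed yield is Y_obs = Y/(1 + k_d·θ_c) = 0.440 / (1 + 0.0510 × 10.8) = 0.440 / 1.551 = 0.2837 g VSS per g ultimate BOD removed.
Substrate removed = Q·(S₀ − S) = 477 m³/d × (1850 − 7.02) g/m³ = 8.79×10^5 g/d = 879.1 kg/d.
Net sludge production P_X = 0.2837 × 879.1 = 249.4 kg VSS/d.
R_O = Q·(S₀ − S) − 1.42·P_X = 879.1 − 1.42 × 249.4 = 524.9 kg O₂/d.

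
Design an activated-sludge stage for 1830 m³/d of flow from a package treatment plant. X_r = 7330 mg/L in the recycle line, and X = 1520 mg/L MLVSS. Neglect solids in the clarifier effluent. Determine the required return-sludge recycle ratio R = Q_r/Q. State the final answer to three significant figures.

R = Q_r/Q = X/(X_r − X) = 1520 / (7330 − 1520) = 0.2616.

R ≈ 0.262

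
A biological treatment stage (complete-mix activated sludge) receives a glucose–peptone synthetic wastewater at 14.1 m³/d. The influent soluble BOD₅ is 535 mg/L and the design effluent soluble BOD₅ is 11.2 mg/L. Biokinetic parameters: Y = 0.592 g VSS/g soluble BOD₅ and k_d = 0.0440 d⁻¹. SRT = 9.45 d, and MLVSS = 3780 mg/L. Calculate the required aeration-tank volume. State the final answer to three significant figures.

From the SRT design equation V = Y Q (S₀−S) θ_c / [X (1 + k_d θ_c)] = 0.592 × 14.1 × (535 − 11.2) × 9.45 / [3780 × (1 + 0.0440 × 9.45)] = 4.13×10^4 / 5352 = 7.720 m³.

V ≈ 7.72 m³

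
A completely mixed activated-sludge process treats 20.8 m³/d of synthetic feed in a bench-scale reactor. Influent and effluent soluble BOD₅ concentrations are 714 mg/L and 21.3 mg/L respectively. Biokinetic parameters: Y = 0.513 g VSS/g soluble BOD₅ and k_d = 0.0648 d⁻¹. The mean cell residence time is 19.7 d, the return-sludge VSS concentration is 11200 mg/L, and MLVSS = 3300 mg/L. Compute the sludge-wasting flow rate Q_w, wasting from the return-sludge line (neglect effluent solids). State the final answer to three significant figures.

Q_w ≈ 0.290 m³/d

From the SRT design equation V = Y Q (S₀−S) θ_c / [X (1 + k_d θ_c)] = 0.513 × 20.8 × (714 − 21.3) × 19.7 / [3300 × (1 + 0.0648 × 19.7)] = 1.46×10^5 / 7513 = 19.38 m³.
Wasting from the return line (neglecting effluent solids): Q_w = V·X / (θ_c·X_r) = 19.38 × 3300 / (19.7 × 11200) = 0.2899 m³/d.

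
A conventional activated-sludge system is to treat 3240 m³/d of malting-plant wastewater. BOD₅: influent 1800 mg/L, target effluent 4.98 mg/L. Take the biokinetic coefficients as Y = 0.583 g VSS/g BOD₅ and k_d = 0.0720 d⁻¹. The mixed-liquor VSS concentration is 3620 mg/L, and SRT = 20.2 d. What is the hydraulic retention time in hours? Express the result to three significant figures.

From the SRT design equation V = Y Q (S₀−S) θ_c / [X (1 + k_d θ_c)] = 0.583 × 3240 × (1800 − 4.98) × 20.2 / [3620 × (1 + 0.0720 × 20.2)] = 6.85×10^7 / 8885 = 7709 m³.
Hydraulic retention time τ = V/Q = 7709 / 3240 = 2.379 d = 57.10 h.

τ ≈ 57.1 h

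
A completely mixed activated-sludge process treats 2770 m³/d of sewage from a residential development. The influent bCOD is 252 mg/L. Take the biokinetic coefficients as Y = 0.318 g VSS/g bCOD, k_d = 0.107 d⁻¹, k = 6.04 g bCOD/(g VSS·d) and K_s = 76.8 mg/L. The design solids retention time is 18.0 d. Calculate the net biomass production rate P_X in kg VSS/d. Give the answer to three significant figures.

P_X ≈ 73.7 kg VSS/d

For a completely mixed reactor with recycle the Lawrence–McCarty relation gives S = K_s·(1 + k_d·θ_c) / [θ_c·(Y·k − k_d) − 1] = 76.8 × (1 + 0.107 × 18.0) / [18.0 × (0.318 × 6.04 − 0.107) − 1] = 224.7 / 31.65 = 7.101 mg/L.
The observed yield is Y_obs = Y/(1 + k_d·θ_c) = 0.318 / (1 + 0.107 × 18.0) = 0.318 / 2.926 = 0.1087 g VSS per g bCOD removed.
Substrate removed = Q·(S₀ − S) = 2770 m³/d × (252 − 7.10) g/m³ = 6.78×10^5 g/d = 678.4 kg/d.
Biomass produced: P_X = Y_obs·Q·ΔS = 0.1087 × 678.4 ≈ 73.73 kg VSS/d.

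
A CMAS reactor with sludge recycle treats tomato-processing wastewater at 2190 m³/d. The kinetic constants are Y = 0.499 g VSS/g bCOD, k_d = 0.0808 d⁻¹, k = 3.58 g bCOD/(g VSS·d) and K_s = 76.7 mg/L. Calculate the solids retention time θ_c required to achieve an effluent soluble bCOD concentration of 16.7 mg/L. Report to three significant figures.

From 1/θ_c = Y·k·S/(K_s + S) − k_d: Y·k·S/(K_s+S) = 0.499 × 3.58 × 16.7 / (76.7 + 16.7) = 0.3194 d⁻¹.
θ_c = 1/(μ − k_d) = 1/(0.3194 − 0.0808) = 1/0.2386 = 4.191 d.

θ_c ≈ 4.19 d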